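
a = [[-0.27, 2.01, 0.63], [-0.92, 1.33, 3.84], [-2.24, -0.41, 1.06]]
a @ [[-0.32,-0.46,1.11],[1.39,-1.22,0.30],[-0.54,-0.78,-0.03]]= [[2.54, -2.82, 0.28], [0.07, -4.19, -0.74], [-0.43, 0.70, -2.64]]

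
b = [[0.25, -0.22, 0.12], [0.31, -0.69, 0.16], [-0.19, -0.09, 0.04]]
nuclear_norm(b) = 1.15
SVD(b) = [[-0.39, 0.47, 0.79],[-0.92, -0.2, -0.34],[0.00, -0.86, 0.51]] @ diag([0.8393029898694787, 0.24602609690361163, 0.06278256795105162]) @ [[-0.46, 0.86, -0.23], [0.89, 0.46, -0.04], [-0.07, 0.22, 0.97]]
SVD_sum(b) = [[0.15, -0.28, 0.08], [0.35, -0.66, 0.18], [-0.00, 0.00, -0.00]] + [[0.10, 0.05, -0.0], [-0.04, -0.02, 0.00], [-0.19, -0.10, 0.01]] + [[-0.00, 0.01, 0.05],[0.0, -0.00, -0.02],[-0.00, 0.01, 0.03]]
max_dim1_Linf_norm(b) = 0.69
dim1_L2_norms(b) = [0.35, 0.77, 0.21]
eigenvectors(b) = [[-0.22+0.00j, 0.25+0.44j, (0.25-0.44j)], [-0.95+0.00j, -0.05+0.18j, -0.05-0.18j], [-0.21+0.00j, -0.84+0.00j, (-0.84-0j)]]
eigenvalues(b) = [(-0.58+0j), (0.09+0.12j), (0.09-0.12j)]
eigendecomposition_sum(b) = [[(0.06-0j), (-0.16+0j), (0.03-0j)], [0.28-0.00j, (-0.67+0j), 0.12-0.00j], [0.06-0.00j, -0.15+0.00j, (0.03-0j)]] + [[0.09+0.03j, (-0.03-0j), 0.05-0.03j], [(0.02+0.03j), -0.01-0.01j, 0.02+0.00j], [-0.12+0.11j, (0.03-0.05j), 0.01+0.09j]] + [[(0.09-0.03j), -0.03+0.00j, 0.05+0.03j], [0.02-0.03j, -0.01+0.01j, 0.02-0.00j], [-0.12-0.11j, (0.03+0.05j), (0.01-0.09j)]]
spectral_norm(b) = 0.84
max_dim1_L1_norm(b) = 1.16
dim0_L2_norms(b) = [0.44, 0.73, 0.2]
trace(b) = -0.40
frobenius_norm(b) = 0.88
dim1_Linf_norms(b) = [0.25, 0.69, 0.19]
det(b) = -0.01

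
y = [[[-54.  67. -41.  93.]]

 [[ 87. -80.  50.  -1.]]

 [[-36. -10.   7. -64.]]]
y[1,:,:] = [[87.0, -80.0, 50.0, -1.0]]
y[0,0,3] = 93.0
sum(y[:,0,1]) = -23.0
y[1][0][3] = -1.0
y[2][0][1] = -10.0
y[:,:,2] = [[-41.0], [50.0], [7.0]]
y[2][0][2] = 7.0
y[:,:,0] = [[-54.0], [87.0], [-36.0]]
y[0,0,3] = 93.0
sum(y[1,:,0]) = 87.0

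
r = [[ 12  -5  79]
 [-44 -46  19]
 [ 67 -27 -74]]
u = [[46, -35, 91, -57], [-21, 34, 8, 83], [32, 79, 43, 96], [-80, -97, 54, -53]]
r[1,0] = -44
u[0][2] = 91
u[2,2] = 43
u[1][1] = 34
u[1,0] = -21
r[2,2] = -74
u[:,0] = [46, -21, 32, -80]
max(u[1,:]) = 83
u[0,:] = [46, -35, 91, -57]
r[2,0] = 67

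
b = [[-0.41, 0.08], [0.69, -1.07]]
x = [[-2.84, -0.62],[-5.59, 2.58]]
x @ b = [[0.74,0.44], [4.07,-3.21]]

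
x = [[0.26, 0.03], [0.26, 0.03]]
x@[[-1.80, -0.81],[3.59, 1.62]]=[[-0.36, -0.16],[-0.36, -0.16]]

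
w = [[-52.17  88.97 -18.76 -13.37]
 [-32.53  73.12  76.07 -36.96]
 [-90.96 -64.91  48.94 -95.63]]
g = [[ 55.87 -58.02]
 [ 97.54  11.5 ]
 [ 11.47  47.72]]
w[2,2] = 48.94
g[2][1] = 47.72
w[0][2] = -18.76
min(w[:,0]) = -90.96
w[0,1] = 88.97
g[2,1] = 47.72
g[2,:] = [11.47, 47.72]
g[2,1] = 47.72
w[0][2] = -18.76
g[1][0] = 97.54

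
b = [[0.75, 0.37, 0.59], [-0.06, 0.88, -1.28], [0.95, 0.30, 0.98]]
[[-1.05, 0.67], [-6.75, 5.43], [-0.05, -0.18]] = b @[[-2.13,-0.38], [-3.38,4.44], [3.05,-1.17]]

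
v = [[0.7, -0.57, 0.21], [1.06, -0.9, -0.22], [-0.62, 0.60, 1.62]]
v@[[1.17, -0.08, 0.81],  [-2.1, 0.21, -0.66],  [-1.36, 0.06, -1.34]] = [[1.73, -0.16, 0.66],[3.43, -0.29, 1.75],[-4.19, 0.27, -3.07]]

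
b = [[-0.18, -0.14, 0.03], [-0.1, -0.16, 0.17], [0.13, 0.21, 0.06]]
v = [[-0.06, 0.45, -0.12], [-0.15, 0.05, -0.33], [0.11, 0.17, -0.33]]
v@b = [[-0.05,  -0.09,  0.07], [-0.02,  -0.06,  -0.02], [-0.08,  -0.11,  0.01]]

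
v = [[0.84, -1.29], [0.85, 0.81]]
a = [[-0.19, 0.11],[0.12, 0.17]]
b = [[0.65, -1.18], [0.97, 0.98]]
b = v + a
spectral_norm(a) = 0.22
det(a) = -0.05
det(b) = 1.78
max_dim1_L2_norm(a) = 0.22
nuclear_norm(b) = 2.70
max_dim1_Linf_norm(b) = 1.18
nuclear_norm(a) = 0.43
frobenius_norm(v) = 1.94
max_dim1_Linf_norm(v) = 1.29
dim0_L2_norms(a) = [0.22, 0.2]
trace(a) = -0.02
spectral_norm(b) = 1.54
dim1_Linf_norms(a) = [0.19, 0.17]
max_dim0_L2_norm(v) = 1.52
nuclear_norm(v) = 2.70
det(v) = 1.78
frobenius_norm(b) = 1.93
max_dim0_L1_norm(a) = 0.31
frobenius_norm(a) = 0.30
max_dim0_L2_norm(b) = 1.53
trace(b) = 1.63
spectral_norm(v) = 1.57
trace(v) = 1.65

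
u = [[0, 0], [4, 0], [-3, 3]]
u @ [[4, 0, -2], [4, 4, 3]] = [[0, 0, 0], [16, 0, -8], [0, 12, 15]]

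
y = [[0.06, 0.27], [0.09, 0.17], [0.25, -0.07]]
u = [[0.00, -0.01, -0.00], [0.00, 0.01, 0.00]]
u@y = [[-0.00,-0.0], [0.00,0.0]]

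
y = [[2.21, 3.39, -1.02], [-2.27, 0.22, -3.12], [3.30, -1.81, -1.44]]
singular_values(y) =[4.59, 3.94, 3.46]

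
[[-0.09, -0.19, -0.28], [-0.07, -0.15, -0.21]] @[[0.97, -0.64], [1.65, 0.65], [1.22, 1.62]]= [[-0.74, -0.52],[-0.57, -0.39]]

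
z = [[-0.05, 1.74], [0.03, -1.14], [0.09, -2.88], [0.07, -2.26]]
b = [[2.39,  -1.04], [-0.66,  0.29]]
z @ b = [[-1.27, 0.56], [0.82, -0.36], [2.12, -0.93], [1.66, -0.73]]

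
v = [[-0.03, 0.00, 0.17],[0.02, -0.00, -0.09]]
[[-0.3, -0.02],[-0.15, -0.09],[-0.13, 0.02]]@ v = [[0.01, 0.0, -0.05], [0.00, 0.0, -0.02], [0.00, 0.0, -0.02]]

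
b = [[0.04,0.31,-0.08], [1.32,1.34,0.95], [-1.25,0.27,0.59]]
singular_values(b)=[2.16, 1.34, 0.26]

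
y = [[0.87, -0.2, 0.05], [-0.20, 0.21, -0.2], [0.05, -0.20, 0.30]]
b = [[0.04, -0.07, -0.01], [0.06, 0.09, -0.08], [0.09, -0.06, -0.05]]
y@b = [[0.03, -0.08, 0.0], [-0.01, 0.04, -0.0], [0.02, -0.04, 0.00]]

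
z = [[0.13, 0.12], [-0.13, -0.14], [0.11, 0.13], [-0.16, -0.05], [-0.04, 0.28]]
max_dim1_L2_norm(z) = 0.28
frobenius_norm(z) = 0.45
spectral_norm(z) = 0.40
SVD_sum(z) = [[0.08, 0.15], [-0.09, -0.16], [0.08, 0.15], [-0.06, -0.11], [0.11, 0.2]] + [[0.05,-0.03], [-0.04,0.02], [0.03,-0.02], [-0.10,0.06], [-0.15,0.08]]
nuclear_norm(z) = 0.62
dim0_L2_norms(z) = [0.27, 0.36]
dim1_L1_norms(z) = [0.25, 0.27, 0.24, 0.21, 0.32]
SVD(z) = [[0.42,  0.26], [-0.47,  -0.22], [0.42,  0.16], [-0.3,  -0.53], [0.58,  -0.76]] @ diag([0.39508442750546574, 0.22092599471922356]) @ [[0.48,0.88],[0.88,-0.48]]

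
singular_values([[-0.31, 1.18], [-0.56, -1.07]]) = [1.6, 0.62]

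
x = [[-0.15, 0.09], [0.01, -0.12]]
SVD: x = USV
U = [[-0.88, 0.48],[0.48, 0.88]]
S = [0.19, 0.09]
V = [[0.71, -0.71], [-0.71, -0.71]]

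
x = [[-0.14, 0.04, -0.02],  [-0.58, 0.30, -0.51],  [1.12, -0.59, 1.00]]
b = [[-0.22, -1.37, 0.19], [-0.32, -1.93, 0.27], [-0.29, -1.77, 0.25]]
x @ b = [[0.02, 0.15, -0.02], [0.18, 1.12, -0.16], [-0.35, -2.17, 0.3]]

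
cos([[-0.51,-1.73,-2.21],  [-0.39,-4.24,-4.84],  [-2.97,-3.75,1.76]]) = [[0.79, -0.16, 0.16], [-0.33, 0.59, 0.33], [0.44, 0.15, 0.02]]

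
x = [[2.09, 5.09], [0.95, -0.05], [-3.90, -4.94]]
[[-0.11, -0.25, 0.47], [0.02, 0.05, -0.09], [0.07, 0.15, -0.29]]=x@[[0.02, 0.05, -0.09], [-0.03, -0.07, 0.13]]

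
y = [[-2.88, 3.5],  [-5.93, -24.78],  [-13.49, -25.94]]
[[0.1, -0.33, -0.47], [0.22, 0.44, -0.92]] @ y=[[8.01, 20.72], [9.17, 13.73]]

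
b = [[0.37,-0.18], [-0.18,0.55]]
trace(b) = 0.92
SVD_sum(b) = [[0.18, -0.3],[-0.3, 0.48]] + [[0.19, 0.12], [0.12, 0.07]]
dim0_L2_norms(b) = [0.41, 0.58]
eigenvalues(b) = [0.26, 0.66]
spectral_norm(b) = 0.66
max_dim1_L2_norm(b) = 0.58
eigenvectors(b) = [[-0.85,0.53], [-0.53,-0.85]]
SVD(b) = [[-0.53, 0.85], [0.85, 0.53]] @ diag([0.6612461179749811, 0.2587538820250189]) @ [[-0.53,0.85], [0.85,0.53]]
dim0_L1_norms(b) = [0.55, 0.73]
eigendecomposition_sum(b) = [[0.19, 0.12], [0.12, 0.07]] + [[0.18, -0.30], [-0.30, 0.48]]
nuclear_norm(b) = 0.92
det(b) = 0.17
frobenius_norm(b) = 0.71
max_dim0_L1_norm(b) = 0.73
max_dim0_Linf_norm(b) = 0.55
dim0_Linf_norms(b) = [0.37, 0.55]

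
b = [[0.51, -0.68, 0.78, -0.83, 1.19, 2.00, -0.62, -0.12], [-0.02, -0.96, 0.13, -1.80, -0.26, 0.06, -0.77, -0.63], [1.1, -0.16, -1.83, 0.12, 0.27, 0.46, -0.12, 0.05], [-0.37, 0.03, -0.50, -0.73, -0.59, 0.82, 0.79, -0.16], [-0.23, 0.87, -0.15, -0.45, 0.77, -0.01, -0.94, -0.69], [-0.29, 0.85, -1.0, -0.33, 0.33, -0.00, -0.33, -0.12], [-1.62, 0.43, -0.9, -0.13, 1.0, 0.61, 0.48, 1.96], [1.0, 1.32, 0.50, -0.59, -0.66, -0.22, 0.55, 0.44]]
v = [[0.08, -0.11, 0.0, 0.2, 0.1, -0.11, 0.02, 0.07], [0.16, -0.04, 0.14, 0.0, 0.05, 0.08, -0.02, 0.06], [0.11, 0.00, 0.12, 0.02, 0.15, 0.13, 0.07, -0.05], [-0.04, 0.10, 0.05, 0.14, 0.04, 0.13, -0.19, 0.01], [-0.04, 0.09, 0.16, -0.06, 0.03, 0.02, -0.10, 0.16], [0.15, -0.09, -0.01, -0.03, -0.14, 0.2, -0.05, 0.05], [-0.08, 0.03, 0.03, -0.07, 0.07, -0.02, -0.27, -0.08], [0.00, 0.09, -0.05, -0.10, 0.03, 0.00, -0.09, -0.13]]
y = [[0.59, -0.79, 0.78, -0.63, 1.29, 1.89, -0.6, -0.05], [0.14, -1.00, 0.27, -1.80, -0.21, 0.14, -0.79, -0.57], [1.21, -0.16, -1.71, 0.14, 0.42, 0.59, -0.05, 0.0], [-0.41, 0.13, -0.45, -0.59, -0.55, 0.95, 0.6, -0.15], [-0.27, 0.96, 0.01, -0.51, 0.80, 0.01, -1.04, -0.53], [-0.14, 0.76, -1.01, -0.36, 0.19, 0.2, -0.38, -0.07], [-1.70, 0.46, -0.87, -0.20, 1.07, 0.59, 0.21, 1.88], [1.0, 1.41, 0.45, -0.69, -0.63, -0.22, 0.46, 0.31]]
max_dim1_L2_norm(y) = 2.99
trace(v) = 0.13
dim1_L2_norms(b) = [2.8, 2.29, 2.21, 1.61, 1.73, 1.47, 3.01, 2.08]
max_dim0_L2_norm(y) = 2.45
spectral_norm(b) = 3.30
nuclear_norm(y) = 15.82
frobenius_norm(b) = 6.25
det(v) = 0.00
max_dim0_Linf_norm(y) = 1.89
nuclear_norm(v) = 1.95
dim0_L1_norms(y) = [5.46, 5.67, 5.55, 4.92, 5.16, 4.59, 4.13, 3.56]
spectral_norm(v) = 0.43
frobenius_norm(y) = 6.23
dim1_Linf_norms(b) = [2.0, 1.8, 1.83, 0.82, 0.94, 1.0, 1.96, 1.32]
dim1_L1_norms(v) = [0.69, 0.55, 0.65, 0.7, 0.66, 0.72, 0.65, 0.49]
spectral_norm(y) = 3.25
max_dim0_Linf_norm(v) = 0.27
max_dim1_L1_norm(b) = 7.13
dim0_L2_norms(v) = [0.28, 0.22, 0.26, 0.28, 0.25, 0.31, 0.37, 0.25]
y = v + b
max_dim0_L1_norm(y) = 5.67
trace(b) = -1.32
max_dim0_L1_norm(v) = 0.81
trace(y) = -1.19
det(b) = -10.34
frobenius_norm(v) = 0.79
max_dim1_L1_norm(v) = 0.72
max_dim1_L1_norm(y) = 6.98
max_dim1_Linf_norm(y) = 1.89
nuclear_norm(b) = 15.84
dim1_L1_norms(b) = [6.73, 4.63, 4.11, 3.99, 4.11, 3.25, 7.13, 5.28]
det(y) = -20.86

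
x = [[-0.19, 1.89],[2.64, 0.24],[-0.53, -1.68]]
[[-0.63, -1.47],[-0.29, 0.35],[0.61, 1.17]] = x @ [[-0.08, 0.20], [-0.34, -0.76]]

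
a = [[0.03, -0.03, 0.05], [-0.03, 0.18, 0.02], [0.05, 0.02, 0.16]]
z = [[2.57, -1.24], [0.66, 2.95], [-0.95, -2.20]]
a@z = [[0.01, -0.24], [0.02, 0.52], [-0.01, -0.36]]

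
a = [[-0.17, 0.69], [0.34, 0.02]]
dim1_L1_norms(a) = [0.86, 0.36]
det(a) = -0.24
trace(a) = -0.15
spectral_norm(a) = 0.71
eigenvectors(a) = [[-0.87,-0.76], [0.5,-0.65]]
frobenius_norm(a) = 0.79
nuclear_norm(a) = 1.05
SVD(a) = [[0.99, -0.11], [-0.11, -0.99]] @ diag([0.714083166557644, 0.3332945112644488]) @ [[-0.29, 0.96],[-0.96, -0.29]]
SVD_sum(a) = [[-0.21, 0.68],[0.02, -0.08]] + [[0.04, 0.01], [0.32, 0.10]]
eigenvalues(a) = [-0.57, 0.42]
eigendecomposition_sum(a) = [[-0.34,0.4], [0.20,-0.23]] + [[0.17, 0.29], [0.14, 0.25]]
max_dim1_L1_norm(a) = 0.86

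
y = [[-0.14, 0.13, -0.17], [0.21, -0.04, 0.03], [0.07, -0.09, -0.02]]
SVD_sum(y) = [[-0.19, 0.11, -0.11],[0.15, -0.09, 0.08],[0.07, -0.04, 0.04]] + [[0.05, 0.02, -0.06], [0.05, 0.02, -0.07], [0.02, 0.01, -0.02]] + [[-0.0, -0.0, -0.0],  [0.01, 0.02, 0.01],  [-0.02, -0.06, -0.03]]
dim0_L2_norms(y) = [0.26, 0.16, 0.17]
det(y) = 0.00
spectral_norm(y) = 0.32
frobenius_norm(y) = 0.35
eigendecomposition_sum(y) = [[0.03+0.00j,0.05-0.00j,(-0.03+0j)], [0.04+0.00j,0.06-0.00j,-0.04+0.00j], [(-0.01+0j),(-0.02+0j),(0.01-0j)]] + [[-0.09-0.04j, 0.04+0.00j, -0.07-0.09j],[(0.08+0.1j), -0.05-0.03j, 0.04+0.15j],[0.04+0.11j, -0.04-0.04j, (-0.02+0.14j)]] + [[(-0.09+0.04j),(0.04-0j),-0.07+0.09j], [(0.08-0.1j),(-0.05+0.03j),(0.04-0.15j)], [(0.04-0.11j),(-0.04+0.04j),-0.02-0.14j]]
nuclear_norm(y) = 0.52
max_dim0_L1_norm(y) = 0.42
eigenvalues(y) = [(0.11+0j), (-0.15+0.07j), (-0.15-0.07j)]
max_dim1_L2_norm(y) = 0.26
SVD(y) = [[-0.75,-0.66,0.04], [0.60,-0.71,-0.36], [0.27,-0.25,0.93]] @ diag([0.32220234143436044, 0.12603772086064824, 0.07549929863561063]) @ [[0.78, -0.45, 0.44], [-0.59, -0.28, 0.76], [-0.22, -0.85, -0.48]]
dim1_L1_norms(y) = [0.44, 0.28, 0.18]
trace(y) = -0.20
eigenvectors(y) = [[(-0.58+0j), -0.43+0.20j, -0.43-0.20j], [-0.78+0.00j, 0.65+0.00j, (0.65-0j)], [(0.24+0j), 0.55+0.20j, (0.55-0.2j)]]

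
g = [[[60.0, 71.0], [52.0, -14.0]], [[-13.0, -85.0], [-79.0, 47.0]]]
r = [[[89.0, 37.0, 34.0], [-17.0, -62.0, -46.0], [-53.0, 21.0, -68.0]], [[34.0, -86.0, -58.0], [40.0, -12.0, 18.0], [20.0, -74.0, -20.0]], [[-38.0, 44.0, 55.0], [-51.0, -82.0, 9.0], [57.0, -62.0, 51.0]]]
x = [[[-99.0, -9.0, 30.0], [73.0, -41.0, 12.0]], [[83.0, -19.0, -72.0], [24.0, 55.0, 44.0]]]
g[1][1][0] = -79.0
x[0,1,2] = 12.0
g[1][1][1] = 47.0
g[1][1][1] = 47.0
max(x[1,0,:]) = 83.0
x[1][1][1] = 55.0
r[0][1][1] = -62.0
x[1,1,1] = 55.0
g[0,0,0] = 60.0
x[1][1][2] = 44.0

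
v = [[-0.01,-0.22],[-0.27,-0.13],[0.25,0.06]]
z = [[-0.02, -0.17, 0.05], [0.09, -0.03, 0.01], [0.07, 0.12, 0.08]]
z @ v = [[0.06, 0.03],[0.01, -0.02],[-0.01, -0.03]]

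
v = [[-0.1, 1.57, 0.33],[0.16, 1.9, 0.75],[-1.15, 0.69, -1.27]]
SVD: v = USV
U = [[-0.62, 0.01, -0.79],[-0.77, -0.23, 0.60],[-0.18, 0.97, 0.15]]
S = [2.61, 1.84, 0.0]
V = [[0.06, -0.98, -0.21], [-0.63, 0.13, -0.77], [0.78, 0.18, -0.61]]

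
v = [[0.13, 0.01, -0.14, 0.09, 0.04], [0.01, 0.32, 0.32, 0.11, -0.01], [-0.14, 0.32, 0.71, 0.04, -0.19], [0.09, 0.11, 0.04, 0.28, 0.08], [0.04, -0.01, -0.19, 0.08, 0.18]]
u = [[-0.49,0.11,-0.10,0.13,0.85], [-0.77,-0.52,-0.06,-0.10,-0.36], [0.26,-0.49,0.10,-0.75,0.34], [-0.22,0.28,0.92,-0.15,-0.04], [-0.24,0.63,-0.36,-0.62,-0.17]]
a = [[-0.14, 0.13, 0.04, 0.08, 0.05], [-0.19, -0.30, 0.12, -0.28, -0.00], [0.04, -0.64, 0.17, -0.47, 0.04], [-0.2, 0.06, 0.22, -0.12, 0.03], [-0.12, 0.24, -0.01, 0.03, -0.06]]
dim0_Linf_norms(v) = [0.14, 0.32, 0.71, 0.28, 0.19]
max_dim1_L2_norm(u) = 1.0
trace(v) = 1.62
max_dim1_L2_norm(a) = 0.81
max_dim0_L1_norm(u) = 2.03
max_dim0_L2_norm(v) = 0.81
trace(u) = -1.23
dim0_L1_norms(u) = [1.98, 2.03, 1.54, 1.75, 1.76]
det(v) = 0.00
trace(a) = -0.45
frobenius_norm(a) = 1.05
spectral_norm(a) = 0.95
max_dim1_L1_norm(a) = 1.36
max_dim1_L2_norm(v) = 0.81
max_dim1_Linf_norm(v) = 0.71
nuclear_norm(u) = 5.00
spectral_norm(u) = 1.01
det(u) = -1.00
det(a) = -0.00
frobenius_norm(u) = 2.24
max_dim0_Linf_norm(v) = 0.71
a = v @ u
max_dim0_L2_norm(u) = 1.0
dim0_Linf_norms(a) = [0.2, 0.64, 0.22, 0.47, 0.06]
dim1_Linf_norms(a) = [0.14, 0.3, 0.64, 0.22, 0.24]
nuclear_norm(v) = 1.62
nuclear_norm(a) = 1.62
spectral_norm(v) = 0.95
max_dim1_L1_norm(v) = 1.4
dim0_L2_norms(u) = [1.0, 1.0, 1.0, 1.0, 1.0]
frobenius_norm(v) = 1.05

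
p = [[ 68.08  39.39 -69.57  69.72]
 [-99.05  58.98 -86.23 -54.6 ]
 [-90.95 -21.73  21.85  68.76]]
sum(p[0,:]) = 107.62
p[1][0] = -99.05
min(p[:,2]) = -86.23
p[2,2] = 21.85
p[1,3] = -54.6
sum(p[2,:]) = -22.070000000000007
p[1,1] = 58.98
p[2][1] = -21.73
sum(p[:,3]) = 83.88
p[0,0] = 68.08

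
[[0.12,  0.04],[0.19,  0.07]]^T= [[0.12, 0.19], [0.04, 0.07]]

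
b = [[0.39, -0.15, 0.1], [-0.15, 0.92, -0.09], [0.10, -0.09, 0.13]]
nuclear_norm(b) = 1.44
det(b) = 0.03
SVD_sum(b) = [[0.07, -0.25, 0.03], [-0.25, 0.89, -0.12], [0.03, -0.12, 0.02]] + [[0.31, 0.1, 0.09], [0.1, 0.03, 0.03], [0.09, 0.03, 0.03]] + [[0.01,-0.00,-0.03], [-0.00,0.00,0.00], [-0.03,0.0,0.09]]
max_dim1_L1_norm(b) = 1.16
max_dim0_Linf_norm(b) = 0.92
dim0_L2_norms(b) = [0.43, 0.94, 0.19]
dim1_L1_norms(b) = [0.64, 1.16, 0.32]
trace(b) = 1.44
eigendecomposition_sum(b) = [[0.07, -0.25, 0.03],[-0.25, 0.89, -0.12],[0.03, -0.12, 0.02]] + [[0.31, 0.10, 0.09], [0.1, 0.03, 0.03], [0.09, 0.03, 0.03]] + [[0.01,-0.0,-0.03], [-0.0,0.0,0.0], [-0.03,0.00,0.09]]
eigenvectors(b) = [[-0.27, 0.92, -0.3], [0.95, 0.29, 0.05], [-0.13, 0.27, 0.95]]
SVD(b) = [[-0.27, -0.92, -0.3], [0.95, -0.29, 0.05], [-0.13, -0.27, 0.95]] @ diag([0.9746486343432903, 0.37121104440343616, 0.09414032125327375]) @ [[-0.27,  0.95,  -0.13], [-0.92,  -0.29,  -0.27], [-0.30,  0.05,  0.95]]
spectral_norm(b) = 0.97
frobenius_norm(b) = 1.05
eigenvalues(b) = [0.97, 0.37, 0.09]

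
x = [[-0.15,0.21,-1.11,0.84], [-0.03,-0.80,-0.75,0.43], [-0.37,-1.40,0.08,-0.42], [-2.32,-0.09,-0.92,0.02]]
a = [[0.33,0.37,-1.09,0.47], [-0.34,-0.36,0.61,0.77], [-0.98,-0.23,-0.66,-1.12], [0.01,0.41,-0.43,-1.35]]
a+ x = [[0.18, 0.58, -2.20, 1.31], [-0.37, -1.16, -0.14, 1.20], [-1.35, -1.63, -0.58, -1.54], [-2.31, 0.32, -1.35, -1.33]]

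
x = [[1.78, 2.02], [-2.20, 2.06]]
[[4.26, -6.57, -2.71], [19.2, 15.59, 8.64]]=x @ [[-3.70, -5.55, -2.84], [5.37, 1.64, 1.16]]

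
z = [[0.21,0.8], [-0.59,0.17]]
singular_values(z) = [0.83, 0.61]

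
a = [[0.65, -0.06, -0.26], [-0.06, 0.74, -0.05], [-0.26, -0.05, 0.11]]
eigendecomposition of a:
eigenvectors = [[0.38,0.71,-0.59], [0.09,-0.66,-0.74], [0.92,-0.23,0.32]]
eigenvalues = [-0.0, 0.79, 0.71]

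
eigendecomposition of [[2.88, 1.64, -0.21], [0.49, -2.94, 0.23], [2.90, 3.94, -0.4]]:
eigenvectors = [[-0.69, 0.03, 0.20], [-0.09, 0.08, -0.68], [-0.72, 1.0, 0.71]]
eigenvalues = [2.87, 0.0, -3.33]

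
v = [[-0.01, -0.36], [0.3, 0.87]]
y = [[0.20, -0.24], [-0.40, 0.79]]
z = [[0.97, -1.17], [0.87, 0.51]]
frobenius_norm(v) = 0.99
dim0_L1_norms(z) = [1.84, 1.68]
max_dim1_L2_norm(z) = 1.52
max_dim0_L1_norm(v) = 1.23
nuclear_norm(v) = 1.08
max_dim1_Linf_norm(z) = 1.17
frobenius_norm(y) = 0.94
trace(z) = 1.48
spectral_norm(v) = 0.98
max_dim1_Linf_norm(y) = 0.79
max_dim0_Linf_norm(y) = 0.79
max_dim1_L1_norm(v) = 1.17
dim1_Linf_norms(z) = [1.17, 0.87]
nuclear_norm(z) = 2.52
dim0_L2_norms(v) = [0.3, 0.94]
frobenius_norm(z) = 1.82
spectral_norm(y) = 0.94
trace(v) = 0.86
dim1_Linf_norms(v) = [0.36, 0.87]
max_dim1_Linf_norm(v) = 0.87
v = y @ z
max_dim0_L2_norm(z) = 1.3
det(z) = 1.51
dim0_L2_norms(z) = [1.3, 1.28]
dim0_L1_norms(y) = [0.6, 1.03]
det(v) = 0.10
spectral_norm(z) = 1.53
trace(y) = 0.99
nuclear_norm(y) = 1.00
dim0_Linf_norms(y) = [0.4, 0.79]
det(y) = 0.06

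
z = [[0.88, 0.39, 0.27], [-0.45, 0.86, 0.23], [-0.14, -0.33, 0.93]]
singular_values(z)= [1.0, 1.0, 0.99]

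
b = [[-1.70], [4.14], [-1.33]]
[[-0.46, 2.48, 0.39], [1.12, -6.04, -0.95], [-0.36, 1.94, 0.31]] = b@[[0.27, -1.46, -0.23]]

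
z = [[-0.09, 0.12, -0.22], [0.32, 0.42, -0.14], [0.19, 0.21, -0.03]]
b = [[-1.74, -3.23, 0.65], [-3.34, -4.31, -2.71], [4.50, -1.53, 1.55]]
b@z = [[-0.75, -1.43, 0.82], [-1.59, -2.78, 1.42], [-0.60, 0.22, -0.82]]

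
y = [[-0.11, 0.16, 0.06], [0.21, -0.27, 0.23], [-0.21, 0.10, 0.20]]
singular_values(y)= [0.45, 0.31, 0.06]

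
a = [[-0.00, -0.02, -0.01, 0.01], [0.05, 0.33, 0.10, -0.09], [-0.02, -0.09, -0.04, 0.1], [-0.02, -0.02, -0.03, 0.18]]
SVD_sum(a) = [[-0.00,-0.02,-0.01,0.01],[0.05,0.3,0.10,-0.15],[-0.02,-0.11,-0.04,0.05],[-0.01,-0.09,-0.03,0.04]] + [[-0.0, 0.00, -0.00, 0.00], [-0.0, 0.03, -0.0, 0.06], [-0.00, 0.02, -0.00, 0.05], [-0.00, 0.07, -0.0, 0.14]] + [[0.00, 0.00, -0.00, -0.0], [0.00, 0.00, -0.00, -0.0], [0.00, 0.00, -0.0, -0.00], [-0.0, -0.0, 0.0, 0.00]] + [[0.00, -0.00, 0.0, 0.00],[-0.0, 0.0, -0.00, -0.00],[-0.00, 0.0, -0.0, -0.0],[0.0, -0.00, 0.00, 0.00]]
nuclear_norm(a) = 0.57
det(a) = -0.00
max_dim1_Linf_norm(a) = 0.33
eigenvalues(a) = [0.31, 0.16, 0.0, -0.0]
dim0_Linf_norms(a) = [0.05, 0.33, 0.1, 0.18]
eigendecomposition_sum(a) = [[-0.0, -0.02, -0.01, 0.01], [0.06, 0.33, 0.11, -0.15], [-0.02, -0.09, -0.03, 0.04], [-0.0, -0.03, -0.01, 0.01]] + [[0.00,-0.0,0.0,-0.0], [-0.01,0.0,-0.01,0.06], [-0.01,0.0,-0.01,0.06], [-0.02,0.01,-0.02,0.17]] + [[0.00, -0.00, -0.0, 0.00],[-0.0, 0.0, 0.00, -0.0],[0.0, -0.0, -0.00, 0.00],[0.00, -0.00, -0.00, 0.00]] + [[0.00, -0.00, -0.0, 0.0], [-0.0, 0.0, 0.00, -0.0], [0.00, -0.0, -0.0, 0.0], [0.0, -0.00, -0.0, 0.00]]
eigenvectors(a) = [[0.06, -0.0, 0.95, -0.49], [-0.96, 0.3, -0.18, 0.28], [0.27, 0.31, 0.23, -0.81], [0.08, 0.9, 0.13, -0.16]]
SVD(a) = [[-0.06,  0.00,  -0.91,  0.41],[0.9,  0.37,  -0.14,  -0.18],[-0.34,  0.29,  -0.35,  -0.82],[-0.26,  0.88,  0.17,  0.35]] @ diag([0.392707111283503, 0.17336017005737905, 0.005166865933335887, 0.000824427965262712]) @ [[0.15, 0.85, 0.29, -0.41], [-0.03, 0.44, -0.01, 0.9], [-0.69, -0.10, 0.71, 0.04], [0.70, -0.26, 0.64, 0.16]]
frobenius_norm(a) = 0.43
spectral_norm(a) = 0.39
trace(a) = 0.47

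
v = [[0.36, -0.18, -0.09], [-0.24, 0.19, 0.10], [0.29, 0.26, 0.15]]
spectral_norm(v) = 0.53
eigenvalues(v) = [-0.0, 0.47, 0.23]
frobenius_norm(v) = 0.67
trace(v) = 0.70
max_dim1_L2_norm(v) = 0.42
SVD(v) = [[-0.76, 0.18, -0.62], [0.56, -0.31, -0.77], [-0.33, -0.93, 0.13]] @ diag([0.532985715633197, 0.40487669701257584, 0.0010426634910964555]) @ [[-0.95, 0.29, 0.14], [-0.32, -0.83, -0.46], [0.02, 0.48, -0.88]]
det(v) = -0.00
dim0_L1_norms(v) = [0.89, 0.63, 0.34]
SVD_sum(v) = [[0.38, -0.12, -0.06], [-0.28, 0.09, 0.04], [0.17, -0.05, -0.02]] + [[-0.02, -0.06, -0.03], [0.04, 0.10, 0.06], [0.12, 0.31, 0.17]] + [[-0.0,-0.00,0.0], [-0.00,-0.00,0.0], [0.00,0.0,-0.0]]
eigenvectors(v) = [[-0.02, -0.78, 0.40], [-0.48, 0.59, -0.16], [0.87, -0.23, 0.9]]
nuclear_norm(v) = 0.94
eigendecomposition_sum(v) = [[-0.0, -0.0, 0.00],[-0.0, -0.00, 0.0],[0.0, 0.0, -0.00]] + [[0.27, -0.34, -0.18], [-0.20, 0.26, 0.14], [0.08, -0.1, -0.05]] + [[0.09, 0.16, 0.09],[-0.04, -0.07, -0.04],[0.21, 0.36, 0.20]]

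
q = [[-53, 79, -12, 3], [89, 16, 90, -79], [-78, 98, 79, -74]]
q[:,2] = [-12, 90, 79]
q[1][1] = 16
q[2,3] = -74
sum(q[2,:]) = 25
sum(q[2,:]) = 25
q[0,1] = 79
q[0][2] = -12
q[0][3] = 3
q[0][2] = -12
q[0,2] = -12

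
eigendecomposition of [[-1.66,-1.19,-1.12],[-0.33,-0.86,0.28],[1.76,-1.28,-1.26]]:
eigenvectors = [[(0.06-0.52j),0.06+0.52j,(0.49+0j)], [0.16+0.15j,0.16-0.15j,(0.56+0j)], [-0.82+0.00j,(-0.82-0j),-0.67+0.00j]]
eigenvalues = [(-1.15+1.35j), (-1.15-1.35j), (-1.49+0j)]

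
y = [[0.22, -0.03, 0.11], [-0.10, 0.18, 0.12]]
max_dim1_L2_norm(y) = 0.25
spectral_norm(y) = 0.27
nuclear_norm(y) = 0.48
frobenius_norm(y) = 0.34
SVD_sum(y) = [[0.18, -0.11, 0.00], [-0.15, 0.09, -0.00]] + [[0.04,0.08,0.11],  [0.05,0.09,0.12]]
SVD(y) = [[-0.76, 0.65], [0.65, 0.76]] @ diag([0.2710812824524759, 0.21145907004411274]) @ [[-0.86, 0.51, -0.02], [0.31, 0.56, 0.77]]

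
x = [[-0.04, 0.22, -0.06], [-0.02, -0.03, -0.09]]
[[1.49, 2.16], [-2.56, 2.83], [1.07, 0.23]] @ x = [[-0.10, 0.26, -0.28], [0.05, -0.65, -0.10], [-0.05, 0.23, -0.08]]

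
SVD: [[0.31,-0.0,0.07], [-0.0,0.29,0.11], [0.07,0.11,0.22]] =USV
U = [[-0.50, 0.82, -0.30],[-0.63, -0.57, -0.52],[-0.6, -0.07, 0.80]]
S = [0.39, 0.3, 0.12]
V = [[-0.5, -0.63, -0.60], [0.82, -0.57, -0.07], [-0.30, -0.52, 0.80]]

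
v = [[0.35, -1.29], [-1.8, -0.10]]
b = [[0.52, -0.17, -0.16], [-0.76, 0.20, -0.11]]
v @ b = [[1.16, -0.32, 0.09], [-0.86, 0.29, 0.30]]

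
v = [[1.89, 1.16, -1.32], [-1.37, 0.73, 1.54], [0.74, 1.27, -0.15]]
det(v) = 0.19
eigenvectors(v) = [[-0.68, 0.74, 0.42], [0.23, 0.09, 0.61], [-0.69, 0.67, 0.67]]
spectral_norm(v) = 3.24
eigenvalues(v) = [0.15, 0.84, 1.47]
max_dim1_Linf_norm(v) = 1.89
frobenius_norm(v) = 3.69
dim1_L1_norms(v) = [4.37, 3.64, 2.16]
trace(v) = 2.47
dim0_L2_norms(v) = [2.45, 1.87, 2.03]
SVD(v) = [[-0.78, -0.27, -0.56],[0.54, -0.75, -0.39],[-0.31, -0.61, 0.73]] @ diag([3.2354665932966222, 1.7762782522585352, 0.03303776952085757]) @ [[-0.76, -0.28, 0.59],[0.03, -0.92, -0.39],[0.65, -0.28, 0.7]]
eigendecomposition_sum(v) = [[-0.36, -0.22, 0.43], [0.12, 0.08, -0.15], [-0.36, -0.23, 0.43]] + [[3.57, 1.01, -3.17], [0.43, 0.12, -0.38], [3.21, 0.91, -2.85]] + [[-1.32, 0.37, 1.42], [-1.92, 0.53, 2.07], [-2.10, 0.58, 2.26]]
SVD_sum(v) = [[1.92,0.71,-1.50], [-1.32,-0.49,1.03], [0.76,0.28,-0.59]] + [[-0.02, 0.44, 0.19], [-0.05, 1.22, 0.52], [-0.04, 0.99, 0.43]] + [[-0.01, 0.01, -0.01], [-0.01, 0.00, -0.01], [0.02, -0.01, 0.02]]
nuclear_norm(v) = 5.04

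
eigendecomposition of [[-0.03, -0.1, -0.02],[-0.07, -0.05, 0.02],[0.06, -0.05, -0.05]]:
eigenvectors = [[(-0.71+0j), -0.43-0.05j, -0.43+0.05j], [(-0.69+0j), 0.29+0.04j, 0.29-0.04j], [(0.11+0j), (-0.85+0j), -0.85-0.00j]]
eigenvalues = [(-0.12+0j), (-0+0.01j), (-0-0.01j)]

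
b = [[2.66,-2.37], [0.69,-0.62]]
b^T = [[2.66, 0.69],  [-2.37, -0.62]]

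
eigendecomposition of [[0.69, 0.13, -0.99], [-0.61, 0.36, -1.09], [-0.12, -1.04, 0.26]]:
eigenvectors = [[0.33+0.00j, -0.80+0.00j, (-0.8-0j)], [(0.69+0j), (-0.07-0.39j), (-0.07+0.39j)], [0.64+0.00j, (0.34+0.3j), 0.34-0.30j]]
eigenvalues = [(-0.93+0j), (1.12+0.43j), (1.12-0.43j)]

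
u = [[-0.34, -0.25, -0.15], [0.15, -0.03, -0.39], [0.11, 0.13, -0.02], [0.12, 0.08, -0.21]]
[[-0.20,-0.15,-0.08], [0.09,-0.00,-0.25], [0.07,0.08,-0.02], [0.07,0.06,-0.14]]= u @ [[0.58, 0.01, -0.01], [0.01, 0.61, -0.04], [-0.01, -0.04, 0.63]]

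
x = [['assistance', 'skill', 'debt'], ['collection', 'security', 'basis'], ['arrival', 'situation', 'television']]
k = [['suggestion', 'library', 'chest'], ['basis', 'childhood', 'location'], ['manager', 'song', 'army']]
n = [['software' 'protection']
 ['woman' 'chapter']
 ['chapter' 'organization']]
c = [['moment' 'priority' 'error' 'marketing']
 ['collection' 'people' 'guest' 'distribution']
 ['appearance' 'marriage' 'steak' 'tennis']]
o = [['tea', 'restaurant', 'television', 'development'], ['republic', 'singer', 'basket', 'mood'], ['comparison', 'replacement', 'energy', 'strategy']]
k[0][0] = 'suggestion'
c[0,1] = 'priority'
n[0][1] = 'protection'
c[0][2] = 'error'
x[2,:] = ['arrival', 'situation', 'television']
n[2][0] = 'chapter'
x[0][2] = 'debt'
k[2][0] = 'manager'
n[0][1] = 'protection'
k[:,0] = ['suggestion', 'basis', 'manager']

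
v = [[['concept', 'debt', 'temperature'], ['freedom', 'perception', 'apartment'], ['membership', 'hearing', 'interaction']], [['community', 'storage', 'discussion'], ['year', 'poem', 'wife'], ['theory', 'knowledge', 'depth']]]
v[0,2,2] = 'interaction'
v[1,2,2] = 'depth'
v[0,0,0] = 'concept'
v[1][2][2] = 'depth'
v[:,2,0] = ['membership', 'theory']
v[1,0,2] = 'discussion'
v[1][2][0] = 'theory'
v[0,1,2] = 'apartment'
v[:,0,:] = [['concept', 'debt', 'temperature'], ['community', 'storage', 'discussion']]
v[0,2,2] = 'interaction'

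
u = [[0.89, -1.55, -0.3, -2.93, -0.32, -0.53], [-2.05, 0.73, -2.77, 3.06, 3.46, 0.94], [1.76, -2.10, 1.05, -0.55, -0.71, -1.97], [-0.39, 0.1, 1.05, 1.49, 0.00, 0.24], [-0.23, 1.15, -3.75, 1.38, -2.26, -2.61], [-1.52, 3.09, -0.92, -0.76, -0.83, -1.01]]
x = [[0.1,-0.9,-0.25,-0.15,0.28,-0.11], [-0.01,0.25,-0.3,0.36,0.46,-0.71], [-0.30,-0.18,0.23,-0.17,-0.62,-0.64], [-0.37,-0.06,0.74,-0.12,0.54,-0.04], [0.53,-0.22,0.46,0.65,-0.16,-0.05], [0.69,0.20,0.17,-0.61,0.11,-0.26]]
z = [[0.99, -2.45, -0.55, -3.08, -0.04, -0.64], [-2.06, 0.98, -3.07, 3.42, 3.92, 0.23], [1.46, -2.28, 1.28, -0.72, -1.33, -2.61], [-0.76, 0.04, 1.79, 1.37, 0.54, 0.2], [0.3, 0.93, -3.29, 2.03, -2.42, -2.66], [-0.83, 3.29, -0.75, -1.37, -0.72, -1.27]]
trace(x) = 0.04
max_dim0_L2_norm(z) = 5.44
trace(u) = 0.89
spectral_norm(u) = 7.20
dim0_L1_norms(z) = [6.4, 9.97, 10.73, 11.99, 8.97, 7.61]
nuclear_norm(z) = 23.73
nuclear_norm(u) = 21.16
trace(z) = 0.93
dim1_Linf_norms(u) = [2.93, 3.46, 2.1, 1.49, 3.75, 3.09]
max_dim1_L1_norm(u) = 13.01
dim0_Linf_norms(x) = [0.69, 0.9, 0.74, 0.65, 0.62, 0.71]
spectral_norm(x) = 1.00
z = u + x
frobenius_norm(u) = 10.39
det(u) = 210.24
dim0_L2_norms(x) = [1.0, 1.0, 1.0, 0.99, 1.0, 1.0]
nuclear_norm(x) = 5.99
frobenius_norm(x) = 2.44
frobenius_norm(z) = 11.31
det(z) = 560.18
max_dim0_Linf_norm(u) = 3.75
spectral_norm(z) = 7.75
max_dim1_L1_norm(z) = 13.68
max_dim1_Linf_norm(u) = 3.75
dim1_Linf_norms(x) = [0.9, 0.71, 0.64, 0.74, 0.65, 0.69]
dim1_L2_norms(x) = [1.0, 1.0, 1.0, 1.0, 1.0, 1.0]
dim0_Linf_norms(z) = [2.06, 3.29, 3.29, 3.42, 3.92, 2.66]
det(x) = -0.99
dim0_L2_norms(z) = [2.95, 4.88, 5.09, 5.44, 4.88, 4.0]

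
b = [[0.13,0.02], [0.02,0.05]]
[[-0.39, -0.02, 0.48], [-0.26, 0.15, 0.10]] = b@[[-2.33,-0.64,3.58],[-4.17,3.20,0.52]]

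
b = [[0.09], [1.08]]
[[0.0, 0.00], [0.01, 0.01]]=b@ [[0.01, 0.01]]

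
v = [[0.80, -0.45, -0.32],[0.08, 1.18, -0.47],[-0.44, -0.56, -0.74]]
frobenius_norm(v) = 1.90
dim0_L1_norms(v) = [1.32, 2.19, 1.53]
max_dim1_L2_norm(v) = 1.27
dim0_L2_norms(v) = [0.92, 1.38, 0.93]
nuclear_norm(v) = 3.23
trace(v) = 1.24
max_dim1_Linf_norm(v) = 1.18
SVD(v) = [[0.34,-0.16,-0.93], [-0.85,0.37,-0.37], [0.40,0.92,-0.01]] @ diag([1.3816131597280406, 0.9438944608472911, 0.9053222208960201]) @ [[0.02, -1.0, -0.00], [-0.53, -0.01, -0.85], [-0.85, -0.02, 0.53]]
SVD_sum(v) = [[0.01,-0.47,-0.00], [-0.02,1.18,0.0], [0.01,-0.55,-0.0]] + [[0.08, 0.00, 0.13], [-0.18, -0.0, -0.3], [-0.46, -0.01, -0.73]] + [[0.71,  0.01,  -0.45], [0.29,  0.01,  -0.18], [0.01,  0.00,  -0.01]]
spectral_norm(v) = 1.38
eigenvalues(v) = [(-0.96+0j), (1.1+0.13j), (1.1-0.13j)]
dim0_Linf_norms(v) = [0.8, 1.18, 0.74]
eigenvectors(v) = [[0.22+0.00j, (-0.8+0j), (-0.8-0j)], [0.20+0.00j, (0.52+0.29j), 0.52-0.29j], [(0.95+0j), 0.03-0.09j, 0.03+0.09j]]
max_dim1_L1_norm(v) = 1.74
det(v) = -1.18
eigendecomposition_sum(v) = [[-0.05+0.00j,(-0.06+0j),-0.20-0.00j], [(-0.04+0j),-0.06+0.00j,(-0.18-0j)], [(-0.2+0j),-0.27+0.00j,-0.86-0.00j]] + [[(0.42+0.92j),-0.19+1.37j,-0.06-0.50j],  [0.06-0.75j,(0.62-0.81j),(-0.14+0.35j)],  [-0.12+0.01j,(-0.15-0.07j),0.06+0.01j]] + [[0.42-0.92j, (-0.19-1.37j), (-0.06+0.5j)],[0.06+0.75j, (0.62+0.81j), (-0.14-0.35j)],[-0.12-0.01j, (-0.15+0.07j), (0.06-0.01j)]]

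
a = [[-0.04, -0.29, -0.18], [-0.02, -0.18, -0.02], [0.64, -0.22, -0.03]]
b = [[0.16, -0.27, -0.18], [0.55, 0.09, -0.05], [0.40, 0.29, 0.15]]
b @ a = [[-0.12, 0.04, -0.02], [-0.06, -0.16, -0.10], [0.07, -0.20, -0.08]]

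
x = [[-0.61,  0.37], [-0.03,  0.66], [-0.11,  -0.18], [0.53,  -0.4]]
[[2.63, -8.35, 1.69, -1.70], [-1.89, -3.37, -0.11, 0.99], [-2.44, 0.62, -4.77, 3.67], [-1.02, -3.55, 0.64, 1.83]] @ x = [[-2.44, -4.16], [1.79, -3.30], [3.94, -1.10], [1.63, -3.57]]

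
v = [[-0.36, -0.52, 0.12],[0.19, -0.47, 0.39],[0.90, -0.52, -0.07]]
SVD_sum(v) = [[0.04, -0.03, 0.00], [0.37, -0.29, 0.05], [0.80, -0.63, 0.10]] + [[-0.37, -0.43, 0.26],[-0.22, -0.26, 0.15],[0.12, 0.14, -0.08]] + [[-0.03, -0.06, -0.14], [0.04, 0.08, 0.19], [-0.02, -0.03, -0.08]]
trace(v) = -0.90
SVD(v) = [[0.04, -0.83, 0.56],  [0.42, -0.49, -0.76],  [0.91, 0.27, 0.33]] @ diag([1.1240669596374115, 0.7537136242558456, 0.27782952122232085]) @ [[0.78, -0.62, 0.1], [0.59, 0.69, -0.41], [-0.19, -0.38, -0.91]]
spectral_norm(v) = 1.12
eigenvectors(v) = [[(0.69+0j), (-0.2-0.27j), -0.20+0.27j], [(0.38+0j), (-0.36+0.37j), (-0.36-0.37j)], [(-0.62+0j), -0.79+0.00j, -0.79-0.00j]]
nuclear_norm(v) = 2.16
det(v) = -0.24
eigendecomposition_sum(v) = [[(-0.39+0j), (-0.29-0j), (0.23+0j)], [(-0.22+0j), -0.16-0.00j, 0.13+0.00j], [0.35-0.00j, (0.26+0j), (-0.21-0j)]] + [[(0.01+0.14j), (-0.12-0.12j), (-0.06+0.08j)], [(0.2-0.05j), (-0.16+0.2j), (0.13+0.06j)], [(0.28+0.17j), -0.39+0.04j, 0.07+0.21j]] + [[(0.01-0.14j), -0.12+0.12j, -0.06-0.08j], [(0.2+0.05j), -0.16-0.20j, (0.13-0.06j)], [0.28-0.17j, (-0.39-0.04j), (0.07-0.21j)]]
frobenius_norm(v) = 1.38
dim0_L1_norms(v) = [1.45, 1.51, 0.58]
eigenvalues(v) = [(-0.76+0j), (-0.07+0.55j), (-0.07-0.55j)]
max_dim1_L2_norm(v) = 1.04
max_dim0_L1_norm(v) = 1.51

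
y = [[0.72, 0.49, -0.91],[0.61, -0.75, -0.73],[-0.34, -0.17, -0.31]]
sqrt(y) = [[(0.8+0.2j),0.26-0.22j,(-0.62+0.38j)],[0.34-0.27j,0.11+0.88j,(-0.26+0.36j)],[(-0.22+0.14j),-0.07+0.08j,0.17+0.64j]]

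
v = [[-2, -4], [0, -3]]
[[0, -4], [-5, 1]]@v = [[0, 12], [10, 17]]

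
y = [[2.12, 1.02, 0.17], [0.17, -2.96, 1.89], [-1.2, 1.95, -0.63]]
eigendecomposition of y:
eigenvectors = [[0.80, -0.44, -0.12], [-0.20, 0.38, 0.85], [-0.57, 0.82, -0.51]]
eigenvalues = [1.75, 0.92, -4.13]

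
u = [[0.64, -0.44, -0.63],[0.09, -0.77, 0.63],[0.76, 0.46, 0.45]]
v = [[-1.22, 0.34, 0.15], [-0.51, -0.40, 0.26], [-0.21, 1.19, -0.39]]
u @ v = [[-0.42, -0.36, 0.23], [0.15, 1.09, -0.43], [-1.26, 0.61, 0.06]]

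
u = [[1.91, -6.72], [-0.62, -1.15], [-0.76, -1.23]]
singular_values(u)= [7.12, 1.38]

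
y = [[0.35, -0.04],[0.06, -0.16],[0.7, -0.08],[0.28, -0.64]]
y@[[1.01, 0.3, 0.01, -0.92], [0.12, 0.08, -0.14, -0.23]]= [[0.35, 0.10, 0.01, -0.31], [0.04, 0.01, 0.02, -0.02], [0.7, 0.20, 0.02, -0.63], [0.21, 0.03, 0.09, -0.11]]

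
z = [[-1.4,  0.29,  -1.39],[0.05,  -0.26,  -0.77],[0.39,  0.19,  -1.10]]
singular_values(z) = [2.16, 1.12, 0.34]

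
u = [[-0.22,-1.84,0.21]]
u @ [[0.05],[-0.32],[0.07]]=[[0.59]]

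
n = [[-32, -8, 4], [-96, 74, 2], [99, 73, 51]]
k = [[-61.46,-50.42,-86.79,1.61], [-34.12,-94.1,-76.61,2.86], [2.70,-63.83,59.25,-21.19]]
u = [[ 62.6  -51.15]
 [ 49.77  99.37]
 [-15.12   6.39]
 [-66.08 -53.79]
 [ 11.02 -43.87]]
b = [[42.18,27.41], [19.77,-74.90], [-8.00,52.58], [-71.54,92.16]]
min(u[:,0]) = -66.08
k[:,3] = [1.61, 2.86, -21.19]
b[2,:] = [-8.0, 52.58]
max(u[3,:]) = -53.79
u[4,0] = 11.02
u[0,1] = -51.15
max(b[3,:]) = 92.16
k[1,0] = -34.12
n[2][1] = 73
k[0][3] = 1.61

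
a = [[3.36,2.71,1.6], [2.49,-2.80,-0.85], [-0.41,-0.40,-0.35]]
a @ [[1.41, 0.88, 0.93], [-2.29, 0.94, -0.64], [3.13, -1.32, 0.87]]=[[3.54, 3.39, 2.78], [7.26, 0.68, 3.37], [-0.76, -0.27, -0.43]]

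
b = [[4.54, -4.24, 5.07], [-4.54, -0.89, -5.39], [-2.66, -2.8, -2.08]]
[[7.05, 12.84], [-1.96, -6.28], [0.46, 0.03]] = b@[[1.26,  0.87],[-0.96,  -1.32],[-0.54,  0.65]]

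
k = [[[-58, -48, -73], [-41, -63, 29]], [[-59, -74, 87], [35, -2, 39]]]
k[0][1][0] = -41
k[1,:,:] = [[-59, -74, 87], [35, -2, 39]]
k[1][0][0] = -59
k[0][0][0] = -58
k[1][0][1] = -74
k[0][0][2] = -73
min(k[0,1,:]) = -63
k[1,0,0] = -59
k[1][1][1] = -2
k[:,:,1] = [[-48, -63], [-74, -2]]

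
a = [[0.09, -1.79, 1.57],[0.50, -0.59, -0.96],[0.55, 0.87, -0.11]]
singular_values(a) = [2.5, 1.25, 0.68]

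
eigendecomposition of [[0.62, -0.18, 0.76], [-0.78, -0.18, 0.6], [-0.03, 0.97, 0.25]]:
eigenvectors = [[(0.35+0j),(-0.66+0j),-0.66-0.00j], [(0.75+0j),(0.19-0.43j),(0.19+0.43j)], [(-0.57+0j),(-0.15-0.56j),(-0.15+0.56j)]]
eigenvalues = [(-1+0j), (0.85+0.53j), (0.85-0.53j)]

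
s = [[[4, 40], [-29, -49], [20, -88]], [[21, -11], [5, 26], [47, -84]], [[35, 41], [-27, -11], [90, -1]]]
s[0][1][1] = -49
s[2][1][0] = -27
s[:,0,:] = [[4, 40], [21, -11], [35, 41]]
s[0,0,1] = 40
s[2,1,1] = -11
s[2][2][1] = -1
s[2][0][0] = 35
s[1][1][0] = 5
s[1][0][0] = 21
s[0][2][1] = -88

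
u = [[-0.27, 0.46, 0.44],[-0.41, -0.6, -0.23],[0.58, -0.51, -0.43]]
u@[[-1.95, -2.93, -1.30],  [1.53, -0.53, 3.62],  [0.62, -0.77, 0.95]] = [[1.5, 0.21, 2.43], [-0.26, 1.7, -1.86], [-2.18, -1.10, -3.01]]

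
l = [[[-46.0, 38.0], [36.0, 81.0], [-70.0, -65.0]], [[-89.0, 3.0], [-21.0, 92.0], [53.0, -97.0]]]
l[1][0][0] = -89.0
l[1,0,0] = -89.0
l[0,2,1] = -65.0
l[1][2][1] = -97.0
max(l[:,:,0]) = 53.0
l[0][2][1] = -65.0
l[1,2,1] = -97.0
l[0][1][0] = 36.0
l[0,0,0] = -46.0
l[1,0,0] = -89.0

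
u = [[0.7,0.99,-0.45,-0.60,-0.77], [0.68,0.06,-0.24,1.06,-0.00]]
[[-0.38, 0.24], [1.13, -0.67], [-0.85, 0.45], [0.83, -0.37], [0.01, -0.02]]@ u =[[-0.10, -0.36, 0.11, 0.48, 0.29], [0.34, 1.08, -0.35, -1.39, -0.87], [-0.29, -0.81, 0.27, 0.99, 0.65], [0.33, 0.80, -0.28, -0.89, -0.64], [-0.01, 0.01, 0.0, -0.03, -0.01]]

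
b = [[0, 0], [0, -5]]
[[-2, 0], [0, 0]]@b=[[0, 0], [0, 0]]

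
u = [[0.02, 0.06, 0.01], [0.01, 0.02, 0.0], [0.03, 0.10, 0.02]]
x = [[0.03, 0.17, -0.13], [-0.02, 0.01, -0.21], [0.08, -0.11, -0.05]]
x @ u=[[-0.00, -0.01, -0.0], [-0.01, -0.02, -0.0], [-0.00, -0.00, -0.00]]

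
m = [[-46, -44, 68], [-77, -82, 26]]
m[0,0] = -46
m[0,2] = 68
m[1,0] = -77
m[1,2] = 26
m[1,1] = -82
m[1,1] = -82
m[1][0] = -77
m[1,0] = -77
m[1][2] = 26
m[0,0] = -46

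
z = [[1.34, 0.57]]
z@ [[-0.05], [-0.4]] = [[-0.3]]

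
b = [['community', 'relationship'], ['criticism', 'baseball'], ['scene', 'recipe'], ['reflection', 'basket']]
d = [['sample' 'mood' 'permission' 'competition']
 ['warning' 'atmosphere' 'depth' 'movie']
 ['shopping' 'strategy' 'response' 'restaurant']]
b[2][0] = 'scene'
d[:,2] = ['permission', 'depth', 'response']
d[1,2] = 'depth'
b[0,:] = ['community', 'relationship']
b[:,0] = ['community', 'criticism', 'scene', 'reflection']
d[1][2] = 'depth'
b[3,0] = 'reflection'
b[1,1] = 'baseball'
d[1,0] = 'warning'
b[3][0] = 'reflection'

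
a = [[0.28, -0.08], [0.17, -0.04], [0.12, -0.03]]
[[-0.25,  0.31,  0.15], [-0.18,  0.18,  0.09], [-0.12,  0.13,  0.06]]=a@[[-1.89, 0.97, 0.46],[-3.46, -0.48, -0.22]]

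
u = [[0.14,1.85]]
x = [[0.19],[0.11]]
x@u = [[0.03, 0.35], [0.02, 0.20]]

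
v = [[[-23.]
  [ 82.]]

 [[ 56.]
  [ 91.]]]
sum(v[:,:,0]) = 206.0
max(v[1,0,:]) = 56.0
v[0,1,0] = 82.0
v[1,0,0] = 56.0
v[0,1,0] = 82.0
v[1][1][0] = 91.0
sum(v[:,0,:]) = 33.0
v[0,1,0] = 82.0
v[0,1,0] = 82.0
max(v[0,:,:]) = 82.0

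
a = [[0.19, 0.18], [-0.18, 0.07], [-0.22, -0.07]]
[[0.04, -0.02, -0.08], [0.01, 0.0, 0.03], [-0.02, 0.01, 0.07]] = a@[[0.04, -0.04, -0.25], [0.19, -0.05, -0.16]]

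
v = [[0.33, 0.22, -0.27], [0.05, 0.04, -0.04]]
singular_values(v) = [0.49, 0.01]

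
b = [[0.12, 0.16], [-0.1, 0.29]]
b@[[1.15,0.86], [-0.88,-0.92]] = [[-0.00, -0.04], [-0.37, -0.35]]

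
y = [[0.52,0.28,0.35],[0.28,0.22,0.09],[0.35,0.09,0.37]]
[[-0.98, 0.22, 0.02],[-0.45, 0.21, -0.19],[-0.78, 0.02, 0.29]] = y @[[-1.19, -0.35, -0.74], [-0.12, 1.37, -0.56], [-0.95, 0.05, 1.61]]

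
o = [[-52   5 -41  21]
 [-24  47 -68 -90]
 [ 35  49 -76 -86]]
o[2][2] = -76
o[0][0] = -52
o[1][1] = 47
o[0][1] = 5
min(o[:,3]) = -90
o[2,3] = -86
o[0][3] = 21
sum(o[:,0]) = -41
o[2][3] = -86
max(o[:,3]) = 21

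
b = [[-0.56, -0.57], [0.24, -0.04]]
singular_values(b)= [0.81, 0.2]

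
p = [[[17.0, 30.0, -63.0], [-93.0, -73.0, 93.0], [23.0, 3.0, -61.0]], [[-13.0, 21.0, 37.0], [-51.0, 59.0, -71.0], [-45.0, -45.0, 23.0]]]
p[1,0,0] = -13.0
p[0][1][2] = 93.0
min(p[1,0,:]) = -13.0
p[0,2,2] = -61.0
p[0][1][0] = -93.0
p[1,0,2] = 37.0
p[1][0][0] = -13.0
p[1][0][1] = 21.0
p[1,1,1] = 59.0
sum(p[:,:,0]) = -162.0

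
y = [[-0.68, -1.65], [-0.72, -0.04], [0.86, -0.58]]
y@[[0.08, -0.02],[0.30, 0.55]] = [[-0.55,-0.89], [-0.07,-0.01], [-0.11,-0.34]]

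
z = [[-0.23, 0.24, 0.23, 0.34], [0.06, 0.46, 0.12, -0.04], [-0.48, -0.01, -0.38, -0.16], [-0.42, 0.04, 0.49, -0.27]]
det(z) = -0.09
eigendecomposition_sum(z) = [[(-0.12+0j), (0.02-0j), (-0.14-0j), (0.08-0j)], [(0.04-0j), (-0.01+0j), (0.05+0j), (-0.03+0j)], [-0.20+0.00j, (0.04-0j), -0.23-0.00j, 0.14-0.00j], [0.20-0.00j, -0.04+0.00j, (0.23+0j), (-0.14+0j)]] + [[-0.06+0.23j,(0.05-0.04j),(0.18-0.04j),(0.13+0.1j)], [-0.00+0.01j,-0j,0.01-0.00j,(0.01+0j)], [(-0.14-0.17j),0.00+0.06j,-0.07+0.16j,(-0.15+0.04j)], [(-0.31+0.03j),(0.08+0.05j),(0.13+0.2j),(-0.07+0.21j)]] + [[-0.06-0.23j, 0.05+0.04j, (0.18+0.04j), 0.13-0.10j], [-0.00-0.01j, 0.00+0.00j, 0.01+0.00j, 0.01-0.00j], [(-0.14+0.17j), -0.06j, (-0.07-0.16j), (-0.15-0.04j)], [(-0.31-0.03j), 0.08-0.05j, 0.13-0.20j, -0.07-0.21j]] + [[0.00-0.00j, 0.11+0.00j, 0.01+0.00j, -0.01-0.00j], [(0.02-0j), 0.46+0.00j, (0.05+0j), -0.03-0.00j], [(-0+0j), (-0.05-0j), (-0.01-0j), 0.00+0.00j], [-0.00+0.00j, -0.07-0.00j, (-0.01-0j), 0.00+0.00j]]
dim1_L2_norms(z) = [0.53, 0.48, 0.63, 0.7]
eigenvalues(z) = [(-0.5+0j), (-0.19+0.59j), (-0.19-0.59j), (0.47+0j)]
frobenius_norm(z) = 1.18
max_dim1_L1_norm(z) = 1.22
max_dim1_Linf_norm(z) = 0.49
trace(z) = -0.42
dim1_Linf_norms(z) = [0.34, 0.46, 0.48, 0.49]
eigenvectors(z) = [[(-0.38+0j), (-0.18+0.49j), (-0.18-0.49j), (0.22+0j)], [(0.13+0j), -0.00+0.03j, -0.00-0.03j, 0.96+0.00j], [(-0.64+0j), (-0.27-0.42j), (-0.27+0.42j), -0.11+0.00j], [0.65+0.00j, -0.69+0.00j, (-0.69-0j), -0.15+0.00j]]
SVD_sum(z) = [[-0.21, 0.12, 0.23, -0.05], [-0.13, 0.07, 0.14, -0.03], [-0.04, 0.02, 0.04, -0.01], [-0.41, 0.23, 0.44, -0.09]] + [[0.12,0.06,0.09,0.07], [0.17,0.09,0.13,0.10], [-0.40,-0.21,-0.3,-0.23], [-0.08,-0.04,-0.06,-0.05]] + [[-0.07,0.19,-0.14,0.14], [-0.06,0.14,-0.10,0.11], [-0.06,0.15,-0.11,0.11], [0.06,-0.16,0.11,-0.12]] + [[-0.07, -0.13, 0.04, 0.18],[0.08, 0.16, -0.05, -0.22],[0.01, 0.02, -0.01, -0.03],[0.01, 0.01, -0.0, -0.02]]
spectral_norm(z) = 0.76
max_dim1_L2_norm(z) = 0.7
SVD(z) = [[-0.45, -0.27, -0.58, -0.63], [-0.27, -0.37, -0.45, 0.77], [-0.08, 0.87, -0.47, 0.12], [-0.85, 0.18, 0.49, 0.07]] @ diag([0.7638393942128959, 0.6735527347844755, 0.4784377546019166, 0.3683387140721238]) @ [[0.63, -0.35, -0.68, 0.13], [-0.67, -0.35, -0.52, -0.39], [0.26, -0.67, 0.49, -0.49], [0.29, 0.55, -0.17, -0.76]]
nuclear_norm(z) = 2.28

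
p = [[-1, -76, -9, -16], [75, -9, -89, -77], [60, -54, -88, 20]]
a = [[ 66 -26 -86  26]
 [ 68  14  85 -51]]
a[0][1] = -26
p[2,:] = [60, -54, -88, 20]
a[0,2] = -86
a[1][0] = 68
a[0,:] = [66, -26, -86, 26]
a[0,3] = 26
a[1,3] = -51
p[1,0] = 75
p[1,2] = -89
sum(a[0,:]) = -20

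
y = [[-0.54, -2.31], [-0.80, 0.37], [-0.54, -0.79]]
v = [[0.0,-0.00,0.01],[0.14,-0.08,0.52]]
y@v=[[-0.32, 0.18, -1.21], [0.05, -0.03, 0.18], [-0.11, 0.06, -0.42]]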